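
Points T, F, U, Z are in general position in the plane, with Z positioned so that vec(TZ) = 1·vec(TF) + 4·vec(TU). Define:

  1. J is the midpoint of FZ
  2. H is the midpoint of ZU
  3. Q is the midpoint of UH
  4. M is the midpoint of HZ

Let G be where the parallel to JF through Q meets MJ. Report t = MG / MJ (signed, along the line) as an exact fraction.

Choose coordinates T = (0, 0), F = (1, 0), U = (0, 1), Z = (1, 4).
1. J is the midpoint of FZ ⇒ J = (1, 2)
2. H is the midpoint of ZU ⇒ H = (1/2, 5/2)
3. Q is the midpoint of UH ⇒ Q = (1/4, 7/4)
4. M is the midpoint of HZ ⇒ M = (3/4, 13/4)
through Q parallel to JF: direction (0, -2); meets MJ at G = (1/4, 23/4)
G = M + t·(J−M) with t = -2

t = -2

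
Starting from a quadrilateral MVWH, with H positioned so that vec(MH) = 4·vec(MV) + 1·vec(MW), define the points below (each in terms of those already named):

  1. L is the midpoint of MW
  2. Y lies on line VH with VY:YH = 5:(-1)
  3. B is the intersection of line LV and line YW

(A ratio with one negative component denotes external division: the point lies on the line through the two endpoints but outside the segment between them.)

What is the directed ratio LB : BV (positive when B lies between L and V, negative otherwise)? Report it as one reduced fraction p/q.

Set M = (0, 0), V = (1, 0), W = (0, 1), H = (4, 1); any affine frame gives the same invariant.
1. L is the midpoint of MW ⇒ L = (0, 1/2)
2. Y lies on line VH with VY:YH = 5:(-1) ⇒ Y = (19/4, 5/4)
3. B is the intersection of line LV and line YW ⇒ B = (-19/21, 20/21)
B = L + t·(V−L) with t = -19/21, so LB:BV = t:(1−t) = -19/21:40/21

LB:BV = -19/40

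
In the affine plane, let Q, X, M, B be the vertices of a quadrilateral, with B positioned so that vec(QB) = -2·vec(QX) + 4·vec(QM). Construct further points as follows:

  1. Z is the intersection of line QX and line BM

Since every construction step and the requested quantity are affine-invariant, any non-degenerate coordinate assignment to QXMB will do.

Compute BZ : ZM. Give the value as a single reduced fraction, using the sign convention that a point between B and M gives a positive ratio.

BZ:ZM = -4

Set Q = (0, 0), X = (1, 0), M = (0, 1), B = (-2, 4); any affine frame gives the same invariant.
1. Z is the intersection of line QX and line BM ⇒ Z = (2/3, 0)
Z = B + t·(M−B) with t = 4/3, so BZ:ZM = t:(1−t) = 4/3:-1/3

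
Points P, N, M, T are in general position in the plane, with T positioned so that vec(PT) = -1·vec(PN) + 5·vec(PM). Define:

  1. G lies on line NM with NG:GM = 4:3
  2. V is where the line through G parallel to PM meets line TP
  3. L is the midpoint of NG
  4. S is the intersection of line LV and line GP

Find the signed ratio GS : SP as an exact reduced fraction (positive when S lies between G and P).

Assign P = (0, 0), N = (1, 0), M = (0, 1), T = (-1, 5) — the answer is frame-independent, so this choice is without loss of generality.
1. G lies on line NM with NG:GM = 4:3 ⇒ G = (3/7, 4/7)
2. V is where the line through G parallel to PM meets line TP ⇒ V = (3/7, -15/7)
3. L is the midpoint of NG ⇒ L = (5/7, 2/7)
4. S is the intersection of line LV and line GP ⇒ S = (243/301, 324/301)
S = G + t·(P−G) with t = -38/43, so GS:SP = t:(1−t) = -38/43:81/43

GS:SP = -38/81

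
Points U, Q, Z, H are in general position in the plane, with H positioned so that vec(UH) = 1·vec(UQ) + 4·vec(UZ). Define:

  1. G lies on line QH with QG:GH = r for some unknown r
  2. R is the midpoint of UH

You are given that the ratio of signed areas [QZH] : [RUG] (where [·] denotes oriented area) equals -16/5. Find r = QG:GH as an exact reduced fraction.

r = 3/5

Assign U = (0, 0), Q = (1, 0), Z = (0, 1), H = (1, 4) — the answer is frame-independent, so this choice is without loss of generality.
1. With QG:GH = r, write λ = r/(r+1) so G = Q + λ·(H−Q); G is affine-linear in λ
2. R is the midpoint of UH ⇒ R = (1/2, 2)
Every point depending on G is an affine combination of G and λ-independent points, so each such coordinate is linear in λ; the λ² term in each signed area is a multiple of (H−Q)×(H−Q) = 0, so 2·[QZH] and 2·[RUG] are each linear in λ. Evaluating at λ=0 and λ=1:
  2·[QZH] = -4,   2·[RUG] = -2·λ + 2
So [QZH]:[RUG] = (-4) / (-2·λ + 2). Setting this equal to -16/5:
  -4 = -16/5·(-2·λ + 2)  ⇒  λ = 3/8
Then r = λ/(1−λ) = (3/8)/(5/8) = 3/5. Check: with r = 3/5, G = (1, 3/2) and [QZH]:[RUG] = -16/5 as required.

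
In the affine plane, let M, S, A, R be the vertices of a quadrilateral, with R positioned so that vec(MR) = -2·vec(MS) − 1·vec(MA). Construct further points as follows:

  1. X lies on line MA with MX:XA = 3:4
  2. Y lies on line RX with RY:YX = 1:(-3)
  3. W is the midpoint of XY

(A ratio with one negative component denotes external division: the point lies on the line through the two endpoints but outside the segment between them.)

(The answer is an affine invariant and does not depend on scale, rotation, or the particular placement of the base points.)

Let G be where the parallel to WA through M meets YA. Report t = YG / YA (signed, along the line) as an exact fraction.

Assign M = (0, 0), S = (1, 0), A = (0, 1), R = (-2, -1) — the answer is frame-independent, so this choice is without loss of generality.
1. X lies on line MA with MX:XA = 3:4 ⇒ X = (0, 3/7)
2. Y lies on line RX with RY:YX = 1:(-3) ⇒ Y = (-3, -12/7)
3. W is the midpoint of XY ⇒ W = (-3/2, -9/14)
through M parallel to WA: direction (3/2, 23/14); meets YA at G = (21/4, 23/4)
G = Y + t·(A−Y) with t = 11/4

t = 11/4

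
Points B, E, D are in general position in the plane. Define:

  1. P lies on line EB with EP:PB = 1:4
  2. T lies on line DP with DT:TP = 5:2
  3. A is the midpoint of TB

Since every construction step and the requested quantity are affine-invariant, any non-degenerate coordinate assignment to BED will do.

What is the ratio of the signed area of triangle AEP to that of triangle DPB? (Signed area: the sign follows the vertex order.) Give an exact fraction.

[AEP]:[DPB] = 1/28

Assign B = (0, 0), E = (1, 0), D = (0, 1) — the answer is frame-independent, so this choice is without loss of generality.
1. P lies on line EB with EP:PB = 1:4 ⇒ P = (4/5, 0)
2. T lies on line DP with DT:TP = 5:2 ⇒ T = (4/7, 2/7)
3. A is the midpoint of TB ⇒ A = (2/7, 1/7)
2·[AEP] = -1/35, 2·[DPB] = -4/5
[AEP]:[DPB] = -1/35:-4/5 = 1/28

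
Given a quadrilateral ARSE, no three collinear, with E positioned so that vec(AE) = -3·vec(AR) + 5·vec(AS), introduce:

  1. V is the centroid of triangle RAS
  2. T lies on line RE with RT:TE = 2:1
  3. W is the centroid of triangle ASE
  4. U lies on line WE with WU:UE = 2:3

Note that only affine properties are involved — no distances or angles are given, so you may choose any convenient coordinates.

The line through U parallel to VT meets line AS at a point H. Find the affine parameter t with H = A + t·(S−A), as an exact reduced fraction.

t = 1/2

Work in coordinates with A = (0, 0), R = (1, 0), S = (0, 1), E = (-3, 5).
1. V is the centroid of triangle RAS ⇒ V = (1/3, 1/3)
2. T lies on line RE with RT:TE = 2:1 ⇒ T = (-5/3, 10/3)
3. W is the centroid of triangle ASE ⇒ W = (-1, 2)
4. U lies on line WE with WU:UE = 2:3 ⇒ U = (-9/5, 16/5)
through U parallel to VT: direction (-2, 3); meets AS at H = (0, 1/2)
H = A + t·(S−A) with t = 1/2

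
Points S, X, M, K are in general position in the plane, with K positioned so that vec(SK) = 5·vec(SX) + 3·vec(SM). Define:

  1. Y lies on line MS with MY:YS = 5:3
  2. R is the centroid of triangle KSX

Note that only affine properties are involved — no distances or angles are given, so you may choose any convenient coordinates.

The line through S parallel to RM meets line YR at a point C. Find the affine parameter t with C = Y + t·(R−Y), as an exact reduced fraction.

t = -3/5

Set S = (0, 0), X = (1, 0), M = (0, 1), K = (5, 3); any affine frame gives the same invariant.
1. Y lies on line MS with MY:YS = 5:3 ⇒ Y = (0, 3/8)
2. R is the centroid of triangle KSX ⇒ R = (2, 1)
through S parallel to RM: direction (-2, 0); meets YR at C = (-6/5, 0)
C = Y + t·(R−Y) with t = -3/5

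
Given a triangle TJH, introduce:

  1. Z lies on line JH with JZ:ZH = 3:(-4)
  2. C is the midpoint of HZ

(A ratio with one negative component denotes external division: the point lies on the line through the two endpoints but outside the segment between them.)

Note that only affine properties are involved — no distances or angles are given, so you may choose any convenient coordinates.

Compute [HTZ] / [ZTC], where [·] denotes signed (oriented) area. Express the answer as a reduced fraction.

Work in coordinates with T = (0, 0), J = (1, 0), H = (0, 1).
1. Z lies on line JH with JZ:ZH = 3:(-4) ⇒ Z = (4, -3)
2. C is the midpoint of HZ ⇒ C = (2, -1)
2·[HTZ] = 4, 2·[ZTC] = -2
[HTZ]:[ZTC] = 4:-2 = -2

[HTZ]:[ZTC] = -2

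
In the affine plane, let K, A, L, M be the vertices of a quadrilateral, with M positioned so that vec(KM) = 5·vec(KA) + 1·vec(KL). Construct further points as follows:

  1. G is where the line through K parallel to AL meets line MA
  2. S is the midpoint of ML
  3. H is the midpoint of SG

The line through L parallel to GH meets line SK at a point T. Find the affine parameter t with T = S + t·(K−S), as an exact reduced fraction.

Assign K = (0, 0), A = (1, 0), L = (0, 1), M = (5, 1) — the answer is frame-independent, so this choice is without loss of generality.
1. G is where the line through K parallel to AL meets line MA ⇒ G = (1/5, -1/5)
2. S is the midpoint of ML ⇒ S = (5/2, 1)
3. H is the midpoint of SG ⇒ H = (27/20, 2/5)
through L parallel to GH: direction (23/20, 3/5); meets SK at T = (-115/14, -23/7)
T = S + t·(K−S) with t = 30/7

t = 30/7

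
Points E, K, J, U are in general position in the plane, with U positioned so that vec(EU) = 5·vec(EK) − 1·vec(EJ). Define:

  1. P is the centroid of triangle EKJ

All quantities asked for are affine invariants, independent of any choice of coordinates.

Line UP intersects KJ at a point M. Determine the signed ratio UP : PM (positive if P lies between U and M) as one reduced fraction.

Assign E = (0, 0), K = (1, 0), J = (0, 1), U = (5, -1) — the answer is frame-independent, so this choice is without loss of generality.
1. P is the centroid of triangle EKJ ⇒ P = (1/3, 1/3)
line UP meets KJ at M = (4/5, 1/5)
P = U + t·(M−U) with t = 10/9, so UP:PM = 10/9:-1/9

UP:PM = -10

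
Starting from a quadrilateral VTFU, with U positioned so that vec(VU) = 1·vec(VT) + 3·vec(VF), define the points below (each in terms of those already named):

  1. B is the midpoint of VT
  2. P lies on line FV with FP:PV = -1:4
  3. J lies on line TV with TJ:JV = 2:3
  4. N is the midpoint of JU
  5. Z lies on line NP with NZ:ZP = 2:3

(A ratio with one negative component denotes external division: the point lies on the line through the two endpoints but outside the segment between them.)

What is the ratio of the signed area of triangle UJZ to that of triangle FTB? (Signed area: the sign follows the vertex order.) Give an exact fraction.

Work in coordinates with V = (0, 0), T = (1, 0), F = (0, 1), U = (1, 3).
1. B is the midpoint of VT ⇒ B = (1/2, 0)
2. P lies on line FV with FP:PV = -1:4 ⇒ P = (0, 4/3)
3. J lies on line TV with TJ:JV = 2:3 ⇒ J = (3/5, 0)
4. N is the midpoint of JU ⇒ N = (4/5, 3/2)
5. Z lies on line NP with NZ:ZP = 2:3 ⇒ Z = (12/25, 43/30)
2·[UJZ] = -14/15, 2·[FTB] = -1/2
[UJZ]:[FTB] = -14/15:-1/2 = 28/15

[UJZ]:[FTB] = 28/15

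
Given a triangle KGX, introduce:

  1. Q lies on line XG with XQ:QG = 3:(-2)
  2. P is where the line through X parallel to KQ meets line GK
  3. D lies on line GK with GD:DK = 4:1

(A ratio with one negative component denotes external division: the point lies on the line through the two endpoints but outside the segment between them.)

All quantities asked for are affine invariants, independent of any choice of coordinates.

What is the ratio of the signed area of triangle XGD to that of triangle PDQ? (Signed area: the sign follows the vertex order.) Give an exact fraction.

Set K = (0, 0), G = (1, 0), X = (0, 1); any affine frame gives the same invariant.
1. Q lies on line XG with XQ:QG = 3:(-2) ⇒ Q = (3, -2)
2. P is where the line through X parallel to KQ meets line GK ⇒ P = (3/2, 0)
3. D lies on line GK with GD:DK = 4:1 ⇒ D = (1/5, 0)
2·[XGD] = -4/5, 2·[PDQ] = 13/5
[XGD]:[PDQ] = -4/5:13/5 = -4/13

[XGD]:[PDQ] = -4/13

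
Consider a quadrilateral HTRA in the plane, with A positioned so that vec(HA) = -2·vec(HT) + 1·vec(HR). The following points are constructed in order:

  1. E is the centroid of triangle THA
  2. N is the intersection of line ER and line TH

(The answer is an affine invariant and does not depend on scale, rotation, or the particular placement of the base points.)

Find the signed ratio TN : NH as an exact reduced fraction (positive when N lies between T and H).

Choose coordinates H = (0, 0), T = (1, 0), R = (0, 1), A = (-2, 1).
1. E is the centroid of triangle THA ⇒ E = (-1/3, 1/3)
2. N is the intersection of line ER and line TH ⇒ N = (-1/2, 0)
N = T + t·(H−T) with t = 3/2, so TN:NH = t:(1−t) = 3/2:-1/2

TN:NH = -3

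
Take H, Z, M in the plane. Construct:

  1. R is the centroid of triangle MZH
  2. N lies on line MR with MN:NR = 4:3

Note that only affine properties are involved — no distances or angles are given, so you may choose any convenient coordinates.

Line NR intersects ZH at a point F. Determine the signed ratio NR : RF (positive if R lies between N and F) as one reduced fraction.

NR:RF = 6/7

Work in coordinates with H = (0, 0), Z = (1, 0), M = (0, 1).
1. R is the centroid of triangle MZH ⇒ R = (1/3, 1/3)
2. N lies on line MR with MN:NR = 4:3 ⇒ N = (4/21, 13/21)
line NR meets ZH at F = (1/2, 0)
R = N + t·(F−N) with t = 6/13, so NR:RF = 6/13:7/13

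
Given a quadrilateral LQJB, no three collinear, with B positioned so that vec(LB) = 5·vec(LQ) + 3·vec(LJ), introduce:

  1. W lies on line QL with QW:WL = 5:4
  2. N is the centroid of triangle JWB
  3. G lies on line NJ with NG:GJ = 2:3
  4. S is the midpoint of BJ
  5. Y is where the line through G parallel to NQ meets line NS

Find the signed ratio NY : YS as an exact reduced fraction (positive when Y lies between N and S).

Assign L = (0, 0), Q = (1, 0), J = (0, 1), B = (5, 3) — the answer is frame-independent, so this choice is without loss of generality.
1. W lies on line QL with QW:WL = 5:4 ⇒ W = (4/9, 0)
2. N is the centroid of triangle JWB ⇒ N = (49/27, 4/3)
3. G lies on line NJ with NG:GJ = 2:3 ⇒ G = (49/45, 6/5)
4. S is the midpoint of BJ ⇒ S = (5/2, 2)
5. Y is where the line through G parallel to NQ meets line NS ⇒ Y = (152/675, -16/75)
Y = N + t·(S−N) with t = -58/25, so NY:YS = t:(1−t) = -58/25:83/25

NY:YS = -58/83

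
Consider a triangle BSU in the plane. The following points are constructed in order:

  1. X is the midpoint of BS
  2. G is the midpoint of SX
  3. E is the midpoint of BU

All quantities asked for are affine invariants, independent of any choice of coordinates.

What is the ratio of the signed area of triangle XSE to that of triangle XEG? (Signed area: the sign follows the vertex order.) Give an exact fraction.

[XSE]:[XEG] = -2

Choose coordinates B = (0, 0), S = (1, 0), U = (0, 1).
1. X is the midpoint of BS ⇒ X = (1/2, 0)
2. G is the midpoint of SX ⇒ G = (3/4, 0)
3. E is the midpoint of BU ⇒ E = (0, 1/2)
2·[XSE] = 1/4, 2·[XEG] = -1/8
[XSE]:[XEG] = 1/4:-1/8 = -2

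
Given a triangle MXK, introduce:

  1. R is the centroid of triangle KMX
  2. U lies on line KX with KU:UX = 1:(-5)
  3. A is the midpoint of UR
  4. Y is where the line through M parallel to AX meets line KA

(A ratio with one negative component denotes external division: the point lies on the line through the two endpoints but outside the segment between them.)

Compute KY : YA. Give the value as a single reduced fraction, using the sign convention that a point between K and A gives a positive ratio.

KY:YA = -23/19

Work in coordinates with M = (0, 0), X = (1, 0), K = (0, 1).
1. R is the centroid of triangle KMX ⇒ R = (1/3, 1/3)
2. U lies on line KX with KU:UX = 1:(-5) ⇒ U = (-1/4, 5/4)
3. A is the midpoint of UR ⇒ A = (1/24, 19/24)
4. Y is where the line through M parallel to AX meets line KA ⇒ Y = (23/96, -19/96)
Y = K + t·(A−K) with t = 23/4, so KY:YA = t:(1−t) = 23/4:-19/4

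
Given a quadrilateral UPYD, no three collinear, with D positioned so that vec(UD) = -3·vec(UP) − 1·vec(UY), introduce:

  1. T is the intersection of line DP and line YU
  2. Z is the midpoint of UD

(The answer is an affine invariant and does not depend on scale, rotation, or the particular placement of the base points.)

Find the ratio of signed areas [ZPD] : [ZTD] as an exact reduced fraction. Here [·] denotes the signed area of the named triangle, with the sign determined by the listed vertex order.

[ZPD]:[ZTD] = 4/3

Work in coordinates with U = (0, 0), P = (1, 0), Y = (0, 1), D = (-3, -1).
1. T is the intersection of line DP and line YU ⇒ T = (0, -1/4)
2. Z is the midpoint of UD ⇒ Z = (-3/2, -1/2)
2·[ZPD] = -1/2, 2·[ZTD] = -3/8
[ZPD]:[ZTD] = -1/2:-3/8 = 4/3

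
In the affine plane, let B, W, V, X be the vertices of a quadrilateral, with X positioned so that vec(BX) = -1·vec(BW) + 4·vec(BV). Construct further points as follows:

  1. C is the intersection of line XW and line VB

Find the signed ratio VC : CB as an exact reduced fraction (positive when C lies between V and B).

VC:CB = -1/2

Choose coordinates B = (0, 0), W = (1, 0), V = (0, 1), X = (-1, 4).
1. C is the intersection of line XW and line VB ⇒ C = (0, 2)
C = V + t·(B−V) with t = -1, so VC:CB = t:(1−t) = -1:2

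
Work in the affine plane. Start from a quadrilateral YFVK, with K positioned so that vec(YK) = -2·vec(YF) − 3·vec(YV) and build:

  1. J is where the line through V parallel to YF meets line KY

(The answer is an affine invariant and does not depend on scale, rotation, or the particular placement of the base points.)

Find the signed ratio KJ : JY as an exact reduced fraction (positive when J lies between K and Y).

KJ:JY = -4

Assign Y = (0, 0), F = (1, 0), V = (0, 1), K = (-2, -3) — the answer is frame-independent, so this choice is without loss of generality.
1. J is where the line through V parallel to YF meets line KY ⇒ J = (2/3, 1)
J = K + t·(Y−K) with t = 4/3, so KJ:JY = t:(1−t) = 4/3:-1/3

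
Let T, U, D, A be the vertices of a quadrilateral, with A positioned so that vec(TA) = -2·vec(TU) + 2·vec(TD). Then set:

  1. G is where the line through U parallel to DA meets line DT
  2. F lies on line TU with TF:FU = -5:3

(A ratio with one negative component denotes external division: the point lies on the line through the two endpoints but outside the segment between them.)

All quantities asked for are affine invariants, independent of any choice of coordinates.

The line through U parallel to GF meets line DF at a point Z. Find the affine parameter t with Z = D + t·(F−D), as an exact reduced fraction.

t = 8/5

Set T = (0, 0), U = (1, 0), D = (0, 1), A = (-2, 2); any affine frame gives the same invariant.
1. G is where the line through U parallel to DA meets line DT ⇒ G = (0, 1/2)
2. F lies on line TU with TF:FU = -5:3 ⇒ F = (5/2, 0)
through U parallel to GF: direction (5/2, -1/2); meets DF at Z = (4, -3/5)
Z = D + t·(F−D) with t = 8/5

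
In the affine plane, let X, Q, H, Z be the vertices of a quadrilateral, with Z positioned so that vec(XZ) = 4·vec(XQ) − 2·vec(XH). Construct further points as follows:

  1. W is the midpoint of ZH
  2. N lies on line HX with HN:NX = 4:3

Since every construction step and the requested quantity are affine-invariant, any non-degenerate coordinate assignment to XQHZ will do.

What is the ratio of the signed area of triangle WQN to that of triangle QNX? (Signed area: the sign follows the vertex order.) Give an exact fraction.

[WQN]:[QNX] = 1/6

Assign X = (0, 0), Q = (1, 0), H = (0, 1), Z = (4, -2) — the answer is frame-independent, so this choice is without loss of generality.
1. W is the midpoint of ZH ⇒ W = (2, -1/2)
2. N lies on line HX with HN:NX = 4:3 ⇒ N = (0, 3/7)
2·[WQN] = 1/14, 2·[QNX] = 3/7
[WQN]:[QNX] = 1/14:3/7 = 1/6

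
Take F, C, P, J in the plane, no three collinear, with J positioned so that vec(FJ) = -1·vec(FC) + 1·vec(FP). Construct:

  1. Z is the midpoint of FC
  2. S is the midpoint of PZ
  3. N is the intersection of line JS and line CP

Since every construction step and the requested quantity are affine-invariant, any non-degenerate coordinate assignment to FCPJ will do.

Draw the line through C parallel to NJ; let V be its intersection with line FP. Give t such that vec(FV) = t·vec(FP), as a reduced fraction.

Set F = (0, 0), C = (1, 0), P = (0, 1), J = (-1, 1); any affine frame gives the same invariant.
1. Z is the midpoint of FC ⇒ Z = (1/2, 0)
2. S is the midpoint of PZ ⇒ S = (1/4, 1/2)
3. N is the intersection of line JS and line CP ⇒ N = (2/3, 1/3)
through C parallel to NJ: direction (-5/3, 2/3); meets FP at V = (0, 2/5)
V = F + t·(P−F) with t = 2/5

t = 2/5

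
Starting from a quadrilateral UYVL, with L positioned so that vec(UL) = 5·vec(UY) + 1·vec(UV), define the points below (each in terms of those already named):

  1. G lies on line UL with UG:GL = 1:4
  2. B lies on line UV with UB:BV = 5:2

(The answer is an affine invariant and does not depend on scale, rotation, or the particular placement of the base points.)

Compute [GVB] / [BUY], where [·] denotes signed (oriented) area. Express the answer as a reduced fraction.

Assign U = (0, 0), Y = (1, 0), V = (0, 1), L = (5, 1) — the answer is frame-independent, so this choice is without loss of generality.
1. G lies on line UL with UG:GL = 1:4 ⇒ G = (1, 1/5)
2. B lies on line UV with UB:BV = 5:2 ⇒ B = (0, 5/7)
2·[GVB] = 2/7, 2·[BUY] = 5/7
[GVB]:[BUY] = 2/7:5/7 = 2/5

[GVB]:[BUY] = 2/5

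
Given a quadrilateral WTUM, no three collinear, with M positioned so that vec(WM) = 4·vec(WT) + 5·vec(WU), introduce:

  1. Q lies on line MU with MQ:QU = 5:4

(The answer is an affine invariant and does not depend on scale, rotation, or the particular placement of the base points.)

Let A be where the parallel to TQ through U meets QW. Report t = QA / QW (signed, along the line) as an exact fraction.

t = 32/25

Set W = (0, 0), T = (1, 0), U = (0, 1), M = (4, 5); any affine frame gives the same invariant.
1. Q lies on line MU with MQ:QU = 5:4 ⇒ Q = (16/9, 25/9)
through U parallel to TQ: direction (7/9, 25/9); meets QW at A = (-112/225, -7/9)
A = Q + t·(W−Q) with t = 32/25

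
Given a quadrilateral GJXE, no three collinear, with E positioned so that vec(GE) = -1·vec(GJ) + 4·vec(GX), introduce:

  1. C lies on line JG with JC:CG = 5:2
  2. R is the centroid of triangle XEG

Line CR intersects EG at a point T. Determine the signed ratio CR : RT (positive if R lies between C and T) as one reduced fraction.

CR:RT = 17/7

Assign G = (0, 0), J = (1, 0), X = (0, 1), E = (-1, 4) — the answer is frame-independent, so this choice is without loss of generality.
1. C lies on line JG with JC:CG = 5:2 ⇒ C = (2/7, 0)
2. R is the centroid of triangle XEG ⇒ R = (-1/3, 5/3)
line CR meets EG at T = (-10/17, 40/17)
R = C + t·(T−C) with t = 17/24, so CR:RT = 17/24:7/24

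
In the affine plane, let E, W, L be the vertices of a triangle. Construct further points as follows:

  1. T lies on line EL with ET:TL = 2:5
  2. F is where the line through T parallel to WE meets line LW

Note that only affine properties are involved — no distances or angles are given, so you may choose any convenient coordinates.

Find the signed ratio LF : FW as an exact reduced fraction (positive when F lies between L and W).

Choose coordinates E = (0, 0), W = (1, 0), L = (0, 1).
1. T lies on line EL with ET:TL = 2:5 ⇒ T = (0, 2/7)
2. F is where the line through T parallel to WE meets line LW ⇒ F = (5/7, 2/7)
F = L + t·(W−L) with t = 5/7, so LF:FW = t:(1−t) = 5/7:2/7

LF:FW = 5/2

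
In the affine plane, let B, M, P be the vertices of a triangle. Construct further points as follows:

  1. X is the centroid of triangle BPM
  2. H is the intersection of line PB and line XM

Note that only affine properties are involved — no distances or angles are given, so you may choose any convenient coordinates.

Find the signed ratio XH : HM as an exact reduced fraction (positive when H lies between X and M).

XH:HM = -1/3

Assign B = (0, 0), M = (1, 0), P = (0, 1) — the answer is frame-independent, so this choice is without loss of generality.
1. X is the centroid of triangle BPM ⇒ X = (1/3, 1/3)
2. H is the intersection of line PB and line XM ⇒ H = (0, 1/2)
H = X + t·(M−X) with t = -1/2, so XH:HM = t:(1−t) = -1/2:3/2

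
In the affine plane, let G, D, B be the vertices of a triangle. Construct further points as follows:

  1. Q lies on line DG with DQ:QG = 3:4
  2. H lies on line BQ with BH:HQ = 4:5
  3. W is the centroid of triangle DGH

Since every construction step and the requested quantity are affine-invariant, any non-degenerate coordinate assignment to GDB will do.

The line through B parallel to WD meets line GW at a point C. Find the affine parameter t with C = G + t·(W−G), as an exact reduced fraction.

Set G = (0, 0), D = (1, 0), B = (0, 1); any affine frame gives the same invariant.
1. Q lies on line DG with DQ:QG = 3:4 ⇒ Q = (4/7, 0)
2. H lies on line BQ with BH:HQ = 4:5 ⇒ H = (16/63, 5/9)
3. W is the centroid of triangle DGH ⇒ W = (79/189, 5/27)
through B parallel to WD: direction (110/189, -5/27); meets GW at C = (1738/1323, 110/189)
C = G + t·(W−G) with t = 22/7

t = 22/7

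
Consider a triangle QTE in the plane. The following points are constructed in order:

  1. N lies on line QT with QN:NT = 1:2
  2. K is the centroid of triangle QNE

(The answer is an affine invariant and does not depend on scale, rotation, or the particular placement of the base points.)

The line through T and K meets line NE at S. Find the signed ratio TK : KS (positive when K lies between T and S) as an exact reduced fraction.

Assign Q = (0, 0), T = (1, 0), E = (0, 1) — the answer is frame-independent, so this choice is without loss of generality.
1. N lies on line QT with QN:NT = 1:2 ⇒ N = (1/3, 0)
2. K is the centroid of triangle QNE ⇒ K = (1/9, 1/3)
line TK meets NE at S = (5/21, 2/7)
K = T + t·(S−T) with t = 7/6, so TK:KS = 7/6:-1/6

TK:KS = -7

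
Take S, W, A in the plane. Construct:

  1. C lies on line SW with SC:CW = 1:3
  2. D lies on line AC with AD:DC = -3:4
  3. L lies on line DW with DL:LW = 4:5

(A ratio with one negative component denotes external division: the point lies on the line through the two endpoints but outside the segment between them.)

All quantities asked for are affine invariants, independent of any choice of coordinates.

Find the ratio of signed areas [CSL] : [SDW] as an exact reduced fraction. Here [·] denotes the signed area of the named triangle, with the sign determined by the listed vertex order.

[CSL]:[SDW] = 5/36

Choose coordinates S = (0, 0), W = (1, 0), A = (0, 1).
1. C lies on line SW with SC:CW = 1:3 ⇒ C = (1/4, 0)
2. D lies on line AC with AD:DC = -3:4 ⇒ D = (-3/4, 4)
3. L lies on line DW with DL:LW = 4:5 ⇒ L = (1/36, 20/9)
2·[CSL] = -5/9, 2·[SDW] = -4
[CSL]:[SDW] = -5/9:-4 = 5/36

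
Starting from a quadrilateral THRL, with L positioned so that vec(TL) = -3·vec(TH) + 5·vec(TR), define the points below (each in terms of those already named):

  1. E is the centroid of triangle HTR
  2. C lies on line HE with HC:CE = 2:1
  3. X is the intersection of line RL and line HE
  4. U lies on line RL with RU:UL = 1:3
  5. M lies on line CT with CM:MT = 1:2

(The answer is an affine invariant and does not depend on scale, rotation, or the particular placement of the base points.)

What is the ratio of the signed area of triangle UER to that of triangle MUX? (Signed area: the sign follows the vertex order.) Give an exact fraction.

Choose coordinates T = (0, 0), H = (1, 0), R = (0, 1), L = (-3, 5).
1. E is the centroid of triangle HTR ⇒ E = (1/3, 1/3)
2. C lies on line HE with HC:CE = 2:1 ⇒ C = (5/9, 2/9)
3. X is the intersection of line RL and line HE ⇒ X = (3/5, 1/5)
4. U lies on line RL with RU:UL = 1:3 ⇒ U = (-3/4, 2)
5. M lies on line CT with CM:MT = 1:2 ⇒ M = (10/27, 4/27)
2·[UER] = 1/6, 2·[MUX] = -29/60
[UER]:[MUX] = 1/6:-29/60 = -10/29

[UER]:[MUX] = -10/29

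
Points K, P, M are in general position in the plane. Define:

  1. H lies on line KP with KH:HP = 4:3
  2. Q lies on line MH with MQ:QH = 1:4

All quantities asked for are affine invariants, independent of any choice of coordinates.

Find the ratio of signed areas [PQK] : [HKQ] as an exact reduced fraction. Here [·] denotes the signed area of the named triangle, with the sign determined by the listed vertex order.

[PQK]:[HKQ] = -7/4

Set K = (0, 0), P = (1, 0), M = (0, 1); any affine frame gives the same invariant.
1. H lies on line KP with KH:HP = 4:3 ⇒ H = (4/7, 0)
2. Q lies on line MH with MQ:QH = 1:4 ⇒ Q = (4/35, 4/5)
2·[PQK] = 4/5, 2·[HKQ] = -16/35
[PQK]:[HKQ] = 4/5:-16/35 = -7/4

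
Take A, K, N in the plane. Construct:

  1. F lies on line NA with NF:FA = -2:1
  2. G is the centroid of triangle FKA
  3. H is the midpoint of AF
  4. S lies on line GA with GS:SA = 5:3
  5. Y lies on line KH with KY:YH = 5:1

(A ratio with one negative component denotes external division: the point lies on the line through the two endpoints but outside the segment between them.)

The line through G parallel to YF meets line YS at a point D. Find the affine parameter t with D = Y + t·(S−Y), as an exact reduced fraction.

Set A = (0, 0), K = (1, 0), N = (0, 1); any affine frame gives the same invariant.
1. F lies on line NA with NF:FA = -2:1 ⇒ F = (0, -1)
2. G is the centroid of triangle FKA ⇒ G = (1/3, -1/3)
3. H is the midpoint of AF ⇒ H = (0, -1/2)
4. S lies on line GA with GS:SA = 5:3 ⇒ S = (1/8, -1/8)
5. Y lies on line KH with KY:YH = 5:1 ⇒ Y = (1/6, -5/12)
through G parallel to YF: direction (-1/6, -7/12); meets YS at D = (3/14, -3/4)
D = Y + t·(S−Y) with t = -8/7

t = -8/7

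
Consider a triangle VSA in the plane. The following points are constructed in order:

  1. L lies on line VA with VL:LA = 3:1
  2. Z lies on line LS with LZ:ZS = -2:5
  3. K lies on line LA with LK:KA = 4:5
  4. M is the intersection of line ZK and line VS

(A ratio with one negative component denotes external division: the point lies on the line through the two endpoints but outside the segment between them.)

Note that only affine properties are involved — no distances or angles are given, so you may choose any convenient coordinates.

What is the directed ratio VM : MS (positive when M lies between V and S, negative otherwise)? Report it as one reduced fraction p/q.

Choose coordinates V = (0, 0), S = (1, 0), A = (0, 1).
1. L lies on line VA with VL:LA = 3:1 ⇒ L = (0, 3/4)
2. Z lies on line LS with LZ:ZS = -2:5 ⇒ Z = (-2/3, 5/4)
3. K lies on line LA with LK:KA = 4:5 ⇒ K = (0, 31/36)
4. M is the intersection of line ZK and line VS ⇒ M = (31/21, 0)
M = V + t·(S−V) with t = 31/21, so VM:MS = t:(1−t) = 31/21:-10/21

VM:MS = -31/10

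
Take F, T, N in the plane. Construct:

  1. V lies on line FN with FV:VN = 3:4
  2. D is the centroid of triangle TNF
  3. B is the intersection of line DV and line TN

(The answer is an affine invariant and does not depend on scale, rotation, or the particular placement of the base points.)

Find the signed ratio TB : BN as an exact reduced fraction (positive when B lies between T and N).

TB:BN = 1/4

Set F = (0, 0), T = (1, 0), N = (0, 1); any affine frame gives the same invariant.
1. V lies on line FN with FV:VN = 3:4 ⇒ V = (0, 3/7)
2. D is the centroid of triangle TNF ⇒ D = (1/3, 1/3)
3. B is the intersection of line DV and line TN ⇒ B = (4/5, 1/5)
B = T + t·(N−T) with t = 1/5, so TB:BN = t:(1−t) = 1/5:4/5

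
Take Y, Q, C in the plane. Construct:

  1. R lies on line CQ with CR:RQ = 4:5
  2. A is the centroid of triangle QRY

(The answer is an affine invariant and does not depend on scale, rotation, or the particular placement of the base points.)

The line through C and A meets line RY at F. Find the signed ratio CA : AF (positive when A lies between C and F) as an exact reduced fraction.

Set Y = (0, 0), Q = (1, 0), C = (0, 1); any affine frame gives the same invariant.
1. R lies on line CQ with CR:RQ = 4:5 ⇒ R = (4/9, 5/9)
2. A is the centroid of triangle QRY ⇒ A = (13/27, 5/27)
line CA meets RY at F = (52/153, 65/153)
A = C + t·(F−C) with t = 17/12, so CA:AF = 17/12:-5/12

CA:AF = -17/5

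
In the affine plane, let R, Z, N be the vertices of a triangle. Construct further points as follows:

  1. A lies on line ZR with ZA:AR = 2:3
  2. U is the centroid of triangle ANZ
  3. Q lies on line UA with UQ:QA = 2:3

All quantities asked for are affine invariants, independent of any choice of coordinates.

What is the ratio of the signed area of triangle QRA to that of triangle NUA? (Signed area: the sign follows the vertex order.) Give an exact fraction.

[QRA]:[NUA] = -9/10

Choose coordinates R = (0, 0), Z = (1, 0), N = (0, 1).
1. A lies on line ZR with ZA:AR = 2:3 ⇒ A = (3/5, 0)
2. U is the centroid of triangle ANZ ⇒ U = (8/15, 1/3)
3. Q lies on line UA with UQ:QA = 2:3 ⇒ Q = (14/25, 1/5)
2·[QRA] = 3/25, 2·[NUA] = -2/15
[QRA]:[NUA] = 3/25:-2/15 = -9/10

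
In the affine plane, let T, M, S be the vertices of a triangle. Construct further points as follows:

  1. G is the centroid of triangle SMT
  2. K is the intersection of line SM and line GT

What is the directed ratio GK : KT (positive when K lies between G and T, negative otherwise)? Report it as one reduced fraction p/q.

GK:KT = -1/3

Set T = (0, 0), M = (1, 0), S = (0, 1); any affine frame gives the same invariant.
1. G is the centroid of triangle SMT ⇒ G = (1/3, 1/3)
2. K is the intersection of line SM and line GT ⇒ K = (1/2, 1/2)
K = G + t·(T−G) with t = -1/2, so GK:KT = t:(1−t) = -1/2:3/2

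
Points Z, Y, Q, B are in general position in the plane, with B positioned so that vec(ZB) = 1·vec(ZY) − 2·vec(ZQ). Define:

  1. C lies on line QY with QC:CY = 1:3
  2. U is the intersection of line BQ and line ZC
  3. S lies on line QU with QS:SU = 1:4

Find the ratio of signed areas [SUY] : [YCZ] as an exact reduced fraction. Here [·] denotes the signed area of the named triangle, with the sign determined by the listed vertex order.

[SUY]:[YCZ] = 16/45

Choose coordinates Z = (0, 0), Y = (1, 0), Q = (0, 1), B = (1, -2).
1. C lies on line QY with QC:CY = 1:3 ⇒ C = (1/4, 3/4)
2. U is the intersection of line BQ and line ZC ⇒ U = (1/6, 1/2)
3. S lies on line QU with QS:SU = 1:4 ⇒ S = (1/30, 9/10)
2·[SUY] = 4/15, 2·[YCZ] = 3/4
[SUY]:[YCZ] = 4/15:3/4 = 16/45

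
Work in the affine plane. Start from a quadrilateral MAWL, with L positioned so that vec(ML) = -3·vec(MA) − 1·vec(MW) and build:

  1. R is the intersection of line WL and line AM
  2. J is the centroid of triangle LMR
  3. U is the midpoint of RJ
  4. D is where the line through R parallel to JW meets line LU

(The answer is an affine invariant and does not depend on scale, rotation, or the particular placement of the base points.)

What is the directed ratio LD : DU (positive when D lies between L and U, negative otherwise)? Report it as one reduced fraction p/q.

Set M = (0, 0), A = (1, 0), W = (0, 1), L = (-3, -1); any affine frame gives the same invariant.
1. R is the intersection of line WL and line AM ⇒ R = (-3/2, 0)
2. J is the centroid of triangle LMR ⇒ J = (-3/2, -1/3)
3. U is the midpoint of RJ ⇒ U = (-3/2, -1/6)
4. D is where the line through R parallel to JW meets line LU ⇒ D = (-2, -4/9)
D = L + t·(U−L) with t = 2/3, so LD:DU = t:(1−t) = 2/3:1/3

LD:DU = 2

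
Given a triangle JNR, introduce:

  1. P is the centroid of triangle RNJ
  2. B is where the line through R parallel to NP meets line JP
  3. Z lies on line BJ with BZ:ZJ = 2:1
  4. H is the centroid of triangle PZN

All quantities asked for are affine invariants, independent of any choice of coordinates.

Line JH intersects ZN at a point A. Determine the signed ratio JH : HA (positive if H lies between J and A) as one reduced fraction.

JH:HA = -7

Work in coordinates with J = (0, 0), N = (1, 0), R = (0, 1).
1. P is the centroid of triangle RNJ ⇒ P = (1/3, 1/3)
2. B is where the line through R parallel to NP meets line JP ⇒ B = (2/3, 2/3)
3. Z lies on line BJ with BZ:ZJ = 2:1 ⇒ Z = (2/9, 2/9)
4. H is the centroid of triangle PZN ⇒ H = (14/27, 5/27)
line JH meets ZN at A = (4/9, 10/63)
H = J + t·(A−J) with t = 7/6, so JH:HA = 7/6:-1/6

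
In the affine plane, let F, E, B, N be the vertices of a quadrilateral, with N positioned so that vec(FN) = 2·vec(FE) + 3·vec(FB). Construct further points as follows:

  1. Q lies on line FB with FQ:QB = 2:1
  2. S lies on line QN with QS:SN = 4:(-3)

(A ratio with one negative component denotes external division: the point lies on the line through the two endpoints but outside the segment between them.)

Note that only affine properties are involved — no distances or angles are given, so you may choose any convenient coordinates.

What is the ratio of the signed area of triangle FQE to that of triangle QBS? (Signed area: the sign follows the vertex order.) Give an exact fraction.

Work in coordinates with F = (0, 0), E = (1, 0), B = (0, 1), N = (2, 3).
1. Q lies on line FB with FQ:QB = 2:1 ⇒ Q = (0, 2/3)
2. S lies on line QN with QS:SN = 4:(-3) ⇒ S = (8, 10)
2·[FQE] = -2/3, 2·[QBS] = -8/3
[FQE]:[QBS] = -2/3:-8/3 = 1/4

[FQE]:[QBS] = 1/4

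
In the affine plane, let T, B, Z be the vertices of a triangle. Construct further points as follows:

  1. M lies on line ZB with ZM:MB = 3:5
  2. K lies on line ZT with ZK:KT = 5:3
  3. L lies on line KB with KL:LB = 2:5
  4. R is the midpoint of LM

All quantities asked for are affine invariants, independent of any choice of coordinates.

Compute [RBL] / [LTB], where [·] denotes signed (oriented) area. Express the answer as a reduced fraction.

Choose coordinates T = (0, 0), B = (1, 0), Z = (0, 1).
1. M lies on line ZB with ZM:MB = 3:5 ⇒ M = (3/8, 5/8)
2. K lies on line ZT with ZK:KT = 5:3 ⇒ K = (0, 3/8)
3. L lies on line KB with KL:LB = 2:5 ⇒ L = (2/7, 15/56)
4. R is the midpoint of LM ⇒ R = (37/112, 25/56)
2·[RBL] = -125/896, 2·[LTB] = 15/56
[RBL]:[LTB] = -125/896:15/56 = -25/48

[RBL]:[LTB] = -25/48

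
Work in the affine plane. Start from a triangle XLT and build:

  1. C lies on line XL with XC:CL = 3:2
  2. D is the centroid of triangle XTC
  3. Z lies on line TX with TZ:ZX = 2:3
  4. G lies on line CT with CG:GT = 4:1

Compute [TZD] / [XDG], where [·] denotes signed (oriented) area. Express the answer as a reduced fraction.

[TZD]:[XDG] = 2/3

Work in coordinates with X = (0, 0), L = (1, 0), T = (0, 1).
1. C lies on line XL with XC:CL = 3:2 ⇒ C = (3/5, 0)
2. D is the centroid of triangle XTC ⇒ D = (1/5, 1/3)
3. Z lies on line TX with TZ:ZX = 2:3 ⇒ Z = (0, 3/5)
4. G lies on line CT with CG:GT = 4:1 ⇒ G = (3/25, 4/5)
2·[TZD] = 2/25, 2·[XDG] = 3/25
[TZD]:[XDG] = 2/25:3/25 = 2/3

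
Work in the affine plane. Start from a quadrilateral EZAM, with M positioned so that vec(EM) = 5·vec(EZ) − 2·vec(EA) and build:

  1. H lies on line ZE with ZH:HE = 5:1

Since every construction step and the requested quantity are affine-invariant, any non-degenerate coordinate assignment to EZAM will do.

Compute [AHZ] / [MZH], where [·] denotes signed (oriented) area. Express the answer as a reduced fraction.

Work in coordinates with E = (0, 0), Z = (1, 0), A = (0, 1), M = (5, -2).
1. H lies on line ZE with ZH:HE = 5:1 ⇒ H = (1/6, 0)
2·[AHZ] = 5/6, 2·[MZH] = 5/3
[AHZ]:[MZH] = 5/6:5/3 = 1/2

[AHZ]:[MZH] = 1/2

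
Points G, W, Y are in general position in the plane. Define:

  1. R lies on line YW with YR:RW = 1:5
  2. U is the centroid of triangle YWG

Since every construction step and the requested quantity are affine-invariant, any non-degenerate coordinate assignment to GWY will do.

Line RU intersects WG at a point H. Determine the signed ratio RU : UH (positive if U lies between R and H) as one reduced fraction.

Set G = (0, 0), W = (1, 0), Y = (0, 1); any affine frame gives the same invariant.
1. R lies on line YW with YR:RW = 1:5 ⇒ R = (1/6, 5/6)
2. U is the centroid of triangle YWG ⇒ U = (1/3, 1/3)
line RU meets WG at H = (4/9, 0)
U = R + t·(H−R) with t = 3/5, so RU:UH = 3/5:2/5

RU:UH = 3/2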